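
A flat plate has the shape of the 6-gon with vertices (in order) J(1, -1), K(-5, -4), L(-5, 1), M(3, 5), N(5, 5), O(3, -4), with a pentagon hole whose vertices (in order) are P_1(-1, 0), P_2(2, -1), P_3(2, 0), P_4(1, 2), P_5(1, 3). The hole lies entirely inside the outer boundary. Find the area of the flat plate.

Outer boundary:
Cross-terms: -9, -25, -28, -10, -35, 1  ⇒  Σ = -106
Area = |Σ|/2 = 53.
Hole:
Apply Gauss's area formula: 2A = Σ (x_i·y_{i+1} − x_{i+1}·y_i), indices taken mod 5.
Cross-terms: 1, 2, 4, 1, 3  ⇒  Σ = 11
Area = |Σ|/2 = 5.5.
Net area = 53 − 5.5 = 47.5.

47.5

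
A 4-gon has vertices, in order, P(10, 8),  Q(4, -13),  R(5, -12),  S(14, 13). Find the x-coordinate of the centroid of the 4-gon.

188/21

Apply the shoelace formula. First the cross-terms c_i = x_i·y_{i+1} − x_{i+1}·y_i:
  -162, 17, 233, -18  ⇒  2A = 70, A = 35.
Then Σ (x_i + x_{i+1})·c_i = 1880, so x̄ = 1880 / (6·35) = 188/21.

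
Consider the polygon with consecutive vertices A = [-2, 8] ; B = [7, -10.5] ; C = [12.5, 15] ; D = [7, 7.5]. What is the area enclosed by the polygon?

Apply Gauss's area formula: 2A = Σ (x_i·y_{i+1} − x_{i+1}·y_i), indices taken mod 4.
Cross-terms: -35, 236.25, -11.25, 71  ⇒  Σ = 261
Area = |Σ|/2 = 130.5.

130.5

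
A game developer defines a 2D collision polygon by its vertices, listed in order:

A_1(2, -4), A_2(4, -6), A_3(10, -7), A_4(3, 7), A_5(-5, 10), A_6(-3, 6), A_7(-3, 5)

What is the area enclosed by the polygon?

Σ = (4) + (32) + (91) + (65) + (0) + (3) + (2) = 197
Area = |Σ|/2 = 98.5.

98.5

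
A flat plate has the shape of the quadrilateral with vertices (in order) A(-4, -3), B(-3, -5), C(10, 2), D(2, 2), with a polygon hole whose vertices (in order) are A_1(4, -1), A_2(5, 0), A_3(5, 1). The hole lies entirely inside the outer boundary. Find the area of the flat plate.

Outer boundary:
Apply the shoelace formula: 2A = Σ (x_i·y_{i+1} − x_{i+1}·y_i), indices taken mod 4.
Σ = (11) + (44) + (16) + (2) = 73
Area = |Σ|/2 = 36.5.
Hole:
A_1→A_2: (4)(0) − (5)(-1) = 5
A_2→A_3: (5)(1) − (5)(0) = 5
A_3→A_1: (5)(-1) − (4)(1) = -9
Σ = 1
Area = |Σ|/2 = 0.5.
Net area = 36.5 − 0.5 = 36.

36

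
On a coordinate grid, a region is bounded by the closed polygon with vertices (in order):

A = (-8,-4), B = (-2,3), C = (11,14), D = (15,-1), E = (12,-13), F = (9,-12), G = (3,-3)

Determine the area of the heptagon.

275.5

A→B: (-8)(3) − (-2)(-4) = -32
B→C: (-2)(14) − (11)(3) = -61
C→D: (11)(-1) − (15)(14) = -221
D→E: (15)(-13) − (12)(-1) = -183
E→F: (12)(-12) − (9)(-13) = -27
F→G: (9)(-3) − (3)(-12) = 9
G→A: (3)(-4) − (-8)(-3) = -36
Σ = -551
Area = |Σ|/2 = 275.5.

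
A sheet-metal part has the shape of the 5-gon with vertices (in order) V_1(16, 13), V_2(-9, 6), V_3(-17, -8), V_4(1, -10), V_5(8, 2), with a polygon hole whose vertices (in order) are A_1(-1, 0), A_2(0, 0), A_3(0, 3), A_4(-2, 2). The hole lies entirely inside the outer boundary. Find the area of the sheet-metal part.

Outer boundary:
Apply the surveyor's formula: 2A = Σ (x_i·y_{i+1} − x_{i+1}·y_i), indices taken mod 5.
Σ = (213) + (174) + (178) + (82) + (72) = 719
Area = |Σ|/2 = 359.5.
Hole:
Σ = (0) + (0) + (6) + (2) = 8
Area = |Σ|/2 = 4.
Net area = 359.5 − 4 = 355.5.

355.5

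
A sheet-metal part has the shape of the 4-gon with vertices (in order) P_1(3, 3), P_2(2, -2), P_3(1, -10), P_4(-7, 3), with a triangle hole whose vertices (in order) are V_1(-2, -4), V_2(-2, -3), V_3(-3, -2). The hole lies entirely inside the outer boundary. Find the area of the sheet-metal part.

Outer boundary:
Apply the shoelace formula: 2A = Σ (x_i·y_{i+1} − x_{i+1}·y_i), indices taken mod 4.
P_1→P_2: (3)(-2) − (2)(3) = -12
P_2→P_3: (2)(-10) − (1)(-2) = -18
P_3→P_4: (1)(3) − (-7)(-10) = -67
P_4→P_1: (-7)(3) − (3)(3) = -30
Σ = -127
Area = |Σ|/2 = 63.5.
Hole:
Apply Gauss's area formula: 2A = Σ (x_i·y_{i+1} − x_{i+1}·y_i), indices taken mod 3.
Σ = (-2) + (-5) + (8) = 1
Area = |Σ|/2 = 0.5.
Net area = 63.5 − 0.5 = 63.

63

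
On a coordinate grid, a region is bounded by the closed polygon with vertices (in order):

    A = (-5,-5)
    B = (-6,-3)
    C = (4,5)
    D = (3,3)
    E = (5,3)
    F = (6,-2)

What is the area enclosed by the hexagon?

55

Apply the shoelace (surveyor's) formula: 2A = Σ (x_i·y_{i+1} − x_{i+1}·y_i), indices taken mod 6.
A→B: (-5)(-3) − (-6)(-5) = -15
B→C: (-6)(5) − (4)(-3) = -18
C→D: (4)(3) − (3)(5) = -3
D→E: (3)(3) − (5)(3) = -6
E→F: (5)(-2) − (6)(3) = -28
F→A: (6)(-5) − (-5)(-2) = -40
Σ = -110
Area = |Σ|/2 = 55.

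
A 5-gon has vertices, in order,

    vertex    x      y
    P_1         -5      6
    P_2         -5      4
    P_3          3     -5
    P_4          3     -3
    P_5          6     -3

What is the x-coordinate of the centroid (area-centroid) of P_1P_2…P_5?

Apply the surveyor's formula. First the cross-terms c_i = x_i·y_{i+1} − x_{i+1}·y_i:
  10, 13, 6, 9, 21  ⇒  2A = 59, A = 29.5.
Then Σ (x_i + x_{i+1})·c_i = 12, so x̄ = 12 / (6·29.5) = 4/59.

4/59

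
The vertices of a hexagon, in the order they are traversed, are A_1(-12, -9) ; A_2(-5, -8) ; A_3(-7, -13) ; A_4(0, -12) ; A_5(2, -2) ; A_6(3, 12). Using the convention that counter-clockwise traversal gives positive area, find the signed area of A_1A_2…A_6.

Apply the shoelace (surveyor's) formula: 2A = Σ (x_i·y_{i+1} − x_{i+1}·y_i), indices taken mod 6.
Σ = (51) + (9) + (84) + (24) + (30) + (117) = 315
Signed area = Σ/2 = 157.5 (positive ⇒ counter-clockwise traversal).

157.5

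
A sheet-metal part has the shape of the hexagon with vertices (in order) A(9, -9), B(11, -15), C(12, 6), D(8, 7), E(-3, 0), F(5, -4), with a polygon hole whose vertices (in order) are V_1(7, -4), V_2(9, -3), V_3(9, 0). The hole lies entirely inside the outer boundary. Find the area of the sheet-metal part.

132

Outer boundary:
Apply the shoelace (surveyor's) formula: 2A = Σ (x_i·y_{i+1} − x_{i+1}·y_i), indices taken mod 6.
Σ = (-36) + (246) + (36) + (21) + (12) + (-9) = 270
Area = |Σ|/2 = 135.
Hole:
Apply the shoelace formula: 2A = Σ (x_i·y_{i+1} − x_{i+1}·y_i), indices taken mod 3.
V_1→V_2: (7)(-3) − (9)(-4) = 15
V_2→V_3: (9)(0) − (9)(-3) = 27
V_3→V_1: (9)(-4) − (7)(0) = -36
Σ = 6
Area = |Σ|/2 = 3.
Net area = 135 − 3 = 132.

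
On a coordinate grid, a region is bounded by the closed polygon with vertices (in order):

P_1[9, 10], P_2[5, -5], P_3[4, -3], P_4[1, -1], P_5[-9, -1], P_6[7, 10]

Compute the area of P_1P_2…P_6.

102

Apply the surveyor's formula: 2A = Σ (x_i·y_{i+1} − x_{i+1}·y_i), indices taken mod 6.
Cross-terms: -95, 5, -1, -10, -83, -20  ⇒  Σ = -204
Area = |Σ|/2 = 102.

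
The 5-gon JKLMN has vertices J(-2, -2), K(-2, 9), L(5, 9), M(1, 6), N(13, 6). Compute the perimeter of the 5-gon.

|JK| = √((0)² + (11)²) = √121 = 11
|KL| = √((7)² + (0)²) = √49 = 7
|LM| = √((-4)² + (-3)²) = √25 = 5
|MN| = √((12)² + (0)²) = √144 = 12
|NJ| = √((-15)² + (-8)²) = √289 = 17
Perimeter = 11 + 7 + 5 + 12 + 17 = 52.

52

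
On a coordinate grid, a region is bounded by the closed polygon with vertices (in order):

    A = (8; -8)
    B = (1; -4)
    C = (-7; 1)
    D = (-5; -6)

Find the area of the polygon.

Σ = (-24) + (-27) + (47) + (88) = 84
Area = |Σ|/2 = 42.

42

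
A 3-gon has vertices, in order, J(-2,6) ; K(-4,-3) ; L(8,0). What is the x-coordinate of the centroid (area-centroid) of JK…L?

2/3

Apply Gauss's area formula. First the cross-terms c_i = x_i·y_{i+1} − x_{i+1}·y_i:
  30, 24, 48  ⇒  2A = 102, A = 51.
Then Σ (x_i + x_{i+1})·c_i = 204, so x̄ = 204 / (6·51) = 2/3.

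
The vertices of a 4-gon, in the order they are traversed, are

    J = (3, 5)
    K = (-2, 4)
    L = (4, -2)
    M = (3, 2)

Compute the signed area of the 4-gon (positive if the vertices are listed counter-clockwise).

16.5

Σ = (22) + (-12) + (14) + (9) = 33
Signed area = Σ/2 = 16.5 (positive ⇒ counter-clockwise traversal).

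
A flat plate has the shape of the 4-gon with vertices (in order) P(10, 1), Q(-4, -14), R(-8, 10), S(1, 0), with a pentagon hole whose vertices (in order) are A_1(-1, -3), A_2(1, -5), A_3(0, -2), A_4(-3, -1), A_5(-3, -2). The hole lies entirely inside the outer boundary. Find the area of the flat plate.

Outer boundary:
P→Q: (10)(-14) − (-4)(1) = -136
Q→R: (-4)(10) − (-8)(-14) = -152
R→S: (-8)(0) − (1)(10) = -10
S→P: (1)(1) − (10)(0) = 1
Σ = -297
Area = |Σ|/2 = 148.5.
Hole:
Apply the surveyor's formula: 2A = Σ (x_i·y_{i+1} − x_{i+1}·y_i), indices taken mod 5.
A_1→A_2: (-1)(-5) − (1)(-3) = 8
A_2→A_3: (1)(-2) − (0)(-5) = -2
A_3→A_4: (0)(-1) − (-3)(-2) = -6
A_4→A_5: (-3)(-2) − (-3)(-1) = 3
A_5→A_1: (-3)(-3) − (-1)(-2) = 7
Σ = 10
Area = |Σ|/2 = 5.
Net area = 148.5 − 5 = 143.5.

143.5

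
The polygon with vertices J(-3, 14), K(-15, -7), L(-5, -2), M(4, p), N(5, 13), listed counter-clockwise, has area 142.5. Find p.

Write out the shoelace sum; only the two edges meeting at M involve p:
2·Area = [((-5)·p − 4·(-2)) + (4·13 − 5·p)] + 335
       = -10·p + 395 = 285
⇒ p = 11.

11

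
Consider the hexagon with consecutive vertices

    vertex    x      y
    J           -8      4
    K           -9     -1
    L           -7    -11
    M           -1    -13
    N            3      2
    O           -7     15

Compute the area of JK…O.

Apply the surveyor's formula: 2A = Σ (x_i·y_{i+1} − x_{i+1}·y_i), indices taken mod 6.
Σ = (44) + (92) + (80) + (37) + (59) + (92) = 404
Area = |Σ|/2 = 202.

202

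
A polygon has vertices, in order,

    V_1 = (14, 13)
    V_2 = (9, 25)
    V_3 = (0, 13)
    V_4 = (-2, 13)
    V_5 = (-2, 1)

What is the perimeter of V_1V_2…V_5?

|V_1V_2| = √((-5)² + (12)²) = √169 = 13
|V_2V_3| = √((-9)² + (-12)²) = √225 = 15
|V_3V_4| = √((-2)² + (0)²) = √4 = 2
|V_4V_5| = √((0)² + (-12)²) = √144 = 12
|V_5V_1| = √((16)² + (12)²) = √400 = 20
Perimeter = 13 + 15 + 2 + 12 + 20 = 62.

62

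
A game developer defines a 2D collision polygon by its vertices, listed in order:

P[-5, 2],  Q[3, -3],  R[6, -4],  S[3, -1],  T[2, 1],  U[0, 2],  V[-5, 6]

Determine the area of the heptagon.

30

Σ = (9) + (6) + (6) + (5) + (4) + (10) + (20) = 60
Area = |Σ|/2 = 30.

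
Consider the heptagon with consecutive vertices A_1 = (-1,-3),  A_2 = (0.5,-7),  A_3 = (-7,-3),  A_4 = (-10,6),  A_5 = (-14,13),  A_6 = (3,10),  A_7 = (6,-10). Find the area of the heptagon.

A_1→A_2: (-1)(-7) − (0.5)(-3) = 8.5
A_2→A_3: (0.5)(-3) − (-7)(-7) = -50.5
A_3→A_4: (-7)(6) − (-10)(-3) = -72
A_4→A_5: (-10)(13) − (-14)(6) = -46
A_5→A_6: (-14)(10) − (3)(13) = -179
A_6→A_7: (3)(-10) − (6)(10) = -90
A_7→A_1: (6)(-3) − (-1)(-10) = -28
Σ = -457
Area = |Σ|/2 = 228.5.

228.5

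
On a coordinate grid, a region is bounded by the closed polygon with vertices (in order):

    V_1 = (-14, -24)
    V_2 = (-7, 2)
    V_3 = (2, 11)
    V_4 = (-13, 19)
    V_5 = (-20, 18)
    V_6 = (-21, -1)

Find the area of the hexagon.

469

Apply Gauss's area formula: 2A = Σ (x_i·y_{i+1} − x_{i+1}·y_i), indices taken mod 6.
V_1→V_2: (-14)(2) − (-7)(-24) = -196
V_2→V_3: (-7)(11) − (2)(2) = -81
V_3→V_4: (2)(19) − (-13)(11) = 181
V_4→V_5: (-13)(18) − (-20)(19) = 146
V_5→V_6: (-20)(-1) − (-21)(18) = 398
V_6→V_1: (-21)(-24) − (-14)(-1) = 490
Σ = 938
Area = |Σ|/2 = 469.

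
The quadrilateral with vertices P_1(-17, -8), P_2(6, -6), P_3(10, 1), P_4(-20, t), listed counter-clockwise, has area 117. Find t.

-6

The doubled signed area Σ (x_i y_{i+1} − x_{i+1} y_i) is linear in t.
With t=0 it equals 396; the coefficient of t is 27 (from the two edges through P_4).
So 27·t + 396 = 2·117 = 234 ⇒ t = -6.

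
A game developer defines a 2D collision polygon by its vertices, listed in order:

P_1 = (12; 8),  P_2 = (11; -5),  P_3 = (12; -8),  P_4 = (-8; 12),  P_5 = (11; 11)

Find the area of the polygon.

180

P_1→P_2: (12)(-5) − (11)(8) = -148
P_2→P_3: (11)(-8) − (12)(-5) = -28
P_3→P_4: (12)(12) − (-8)(-8) = 80
P_4→P_5: (-8)(11) − (11)(12) = -220
P_5→P_1: (11)(8) − (12)(11) = -44
Σ = -360
Area = |Σ|/2 = 180.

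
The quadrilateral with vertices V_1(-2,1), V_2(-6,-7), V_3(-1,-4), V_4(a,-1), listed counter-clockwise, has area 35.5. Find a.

Write out the shoelace sum; only the two edges meeting at V_4 involve a:
2·Area = [((-1)·(-1) − a·(-4)) + (a·1 − (-2)·(-1))] + 37
       = 5·a + 36 = 71
⇒ a = 7.

7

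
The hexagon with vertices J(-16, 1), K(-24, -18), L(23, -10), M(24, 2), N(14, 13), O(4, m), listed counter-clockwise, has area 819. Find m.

The doubled signed area Σ (x_i y_{i+1} − x_{i+1} y_i) is linear in m.
With m=0 it equals 1488; the coefficient of m is 30 (from the two edges through O).
So 30·m + 1488 = 2·819 = 1638 ⇒ m = 5.

5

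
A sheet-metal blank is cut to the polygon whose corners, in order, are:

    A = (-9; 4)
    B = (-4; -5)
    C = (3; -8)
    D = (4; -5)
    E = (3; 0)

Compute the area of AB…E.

Apply the shoelace formula: 2A = Σ (x_i·y_{i+1} − x_{i+1}·y_i), indices taken mod 5.
Σ = (61) + (47) + (17) + (15) + (12) = 152
Area = |Σ|/2 = 76.

76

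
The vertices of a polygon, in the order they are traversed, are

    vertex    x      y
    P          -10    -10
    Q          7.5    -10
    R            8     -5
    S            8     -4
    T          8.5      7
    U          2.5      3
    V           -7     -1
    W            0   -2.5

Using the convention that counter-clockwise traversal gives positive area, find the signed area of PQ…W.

Apply the shoelace (surveyor's) formula: 2A = Σ (x_i·y_{i+1} − x_{i+1}·y_i), indices taken mod 8.
P→Q: (-10)(-10) − (7.5)(-10) = 175
Q→R: (7.5)(-5) − (8)(-10) = 42.5
R→S: (8)(-4) − (8)(-5) = 8
S→T: (8)(7) − (8.5)(-4) = 90
T→U: (8.5)(3) − (2.5)(7) = 8
U→V: (2.5)(-1) − (-7)(3) = 18.5
V→W: (-7)(-2.5) − (0)(-1) = 17.5
W→P: (0)(-10) − (-10)(-2.5) = -25
Σ = 334.5
Signed area = Σ/2 = 167.25 (positive ⇒ counter-clockwise traversal).

167.25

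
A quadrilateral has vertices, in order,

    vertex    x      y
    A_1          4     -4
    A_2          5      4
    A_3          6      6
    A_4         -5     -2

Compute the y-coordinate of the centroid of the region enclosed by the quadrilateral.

Apply Gauss's area formula. First the cross-terms c_i = x_i·y_{i+1} − x_{i+1}·y_i:
  36, 6, 18, 28  ⇒  2A = 88, A = 44.
Then Σ (y_i + y_{i+1})·c_i = -36, so ȳ = -36 / (6·44) = -3/22.

-3/22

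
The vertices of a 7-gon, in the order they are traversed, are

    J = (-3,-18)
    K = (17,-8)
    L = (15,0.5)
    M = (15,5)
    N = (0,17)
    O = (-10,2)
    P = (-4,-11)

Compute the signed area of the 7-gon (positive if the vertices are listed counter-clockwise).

554

Apply the shoelace formula: 2A = Σ (x_i·y_{i+1} − x_{i+1}·y_i), indices taken mod 7.
Σ = (330) + (128.5) + (67.5) + (255) + (170) + (118) + (39) = 1108
Signed area = Σ/2 = 554 (positive ⇒ counter-clockwise traversal).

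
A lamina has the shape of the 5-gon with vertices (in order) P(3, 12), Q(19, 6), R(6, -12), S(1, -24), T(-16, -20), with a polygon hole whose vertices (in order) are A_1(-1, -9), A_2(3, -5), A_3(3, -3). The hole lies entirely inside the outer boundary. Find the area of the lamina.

Outer boundary:
Σ = (-210) + (-264) + (-132) + (-404) + (-132) = -1142
Area = |Σ|/2 = 571.
Hole:
A_1→A_2: (-1)(-5) − (3)(-9) = 32
A_2→A_3: (3)(-3) − (3)(-5) = 6
A_3→A_1: (3)(-9) − (-1)(-3) = -30
Σ = 8
Area = |Σ|/2 = 4.
Net area = 571 − 4 = 567.

567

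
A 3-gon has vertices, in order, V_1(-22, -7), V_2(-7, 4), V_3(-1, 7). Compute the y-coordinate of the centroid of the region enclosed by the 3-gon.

4/3

Apply the shoelace formula. First the cross-terms c_i = x_i·y_{i+1} − x_{i+1}·y_i:
  -137, -45, 161  ⇒  2A = -21, A = -10.5.
Then Σ (y_i + y_{i+1})·c_i = -84, so ȳ = -84 / (6·(-10.5)) = 4/3.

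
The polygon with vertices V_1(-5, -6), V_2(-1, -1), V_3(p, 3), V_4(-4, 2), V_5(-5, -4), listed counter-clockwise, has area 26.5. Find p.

3

Write out the shoelace sum; only the two edges meeting at V_3 involve p:
2·Area = [((-1)·3 − p·(-1)) + (p·2 − (-4)·3)] + 35
       = 3·p + 44 = 53
⇒ p = 3.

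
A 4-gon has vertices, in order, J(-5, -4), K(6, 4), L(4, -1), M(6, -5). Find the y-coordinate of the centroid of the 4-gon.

Apply the shoelace (surveyor's) formula. First the cross-terms c_i = x_i·y_{i+1} − x_{i+1}·y_i:
  4, -22, -14, -49  ⇒  2A = -81, A = -40.5.
Then Σ (y_i + y_{i+1})·c_i = 459, so ȳ = 459 / (6·(-40.5)) = -17/9.

-17/9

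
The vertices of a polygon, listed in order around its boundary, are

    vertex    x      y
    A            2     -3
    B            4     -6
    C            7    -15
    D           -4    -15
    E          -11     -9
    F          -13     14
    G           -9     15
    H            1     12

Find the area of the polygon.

401

Apply the shoelace (surveyor's) formula: 2A = Σ (x_i·y_{i+1} − x_{i+1}·y_i), indices taken mod 8.
Cross-terms: 0, -18, -165, -129, -271, -69, -123, -27  ⇒  Σ = -802
Area = |Σ|/2 = 401.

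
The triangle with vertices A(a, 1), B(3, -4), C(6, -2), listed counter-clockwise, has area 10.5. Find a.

0

The doubled signed area Σ (x_i y_{i+1} − x_{i+1} y_i) is linear in a.
With a=0 it equals 21; the coefficient of a is -2 (from the two edges through A).
So -2·a + 21 = 2·10.5 = 21 ⇒ a = 0.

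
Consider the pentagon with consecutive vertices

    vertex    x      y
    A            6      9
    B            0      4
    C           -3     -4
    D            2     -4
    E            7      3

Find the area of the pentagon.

67.5

Σ = (24) + (12) + (20) + (34) + (45) = 135
Area = |Σ|/2 = 67.5.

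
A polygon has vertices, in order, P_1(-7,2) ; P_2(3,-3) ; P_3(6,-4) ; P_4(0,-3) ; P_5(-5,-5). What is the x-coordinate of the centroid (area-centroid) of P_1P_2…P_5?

Apply the shoelace (surveyor's) formula. First the cross-terms c_i = x_i·y_{i+1} − x_{i+1}·y_i:
  15, 6, -18, -15, -45  ⇒  2A = -57, A = -28.5.
Then Σ (x_i + x_{i+1})·c_i = 501, so x̄ = 501 / (6·(-28.5)) = -167/57.

-167/57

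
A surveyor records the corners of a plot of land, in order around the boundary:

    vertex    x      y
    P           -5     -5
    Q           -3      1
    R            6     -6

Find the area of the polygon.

Apply the shoelace (surveyor's) formula: 2A = Σ (x_i·y_{i+1} − x_{i+1}·y_i), indices taken mod 3.
Σ = (-20) + (12) + (-60) = -68
Area = |Σ|/2 = 34.

34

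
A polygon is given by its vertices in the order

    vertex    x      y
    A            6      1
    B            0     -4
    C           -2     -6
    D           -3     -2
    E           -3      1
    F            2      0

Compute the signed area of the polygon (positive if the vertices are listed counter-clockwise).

-27.5

Σ = (-24) + (-8) + (-14) + (-9) + (-2) + (2) = -55
Signed area = Σ/2 = -27.5 (negative ⇒ clockwise traversal).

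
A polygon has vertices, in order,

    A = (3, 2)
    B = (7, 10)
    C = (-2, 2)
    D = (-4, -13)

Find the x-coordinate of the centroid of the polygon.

19/69

Apply Gauss's area formula. First the cross-terms c_i = x_i·y_{i+1} − x_{i+1}·y_i:
  16, 34, 34, 31  ⇒  2A = 115, A = 57.5.
Then Σ (x_i + x_{i+1})·c_i = 95, so x̄ = 95 / (6·57.5) = 19/69.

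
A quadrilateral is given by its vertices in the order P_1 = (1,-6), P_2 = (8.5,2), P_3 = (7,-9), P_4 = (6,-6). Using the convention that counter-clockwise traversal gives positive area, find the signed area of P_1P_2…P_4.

Apply the shoelace (surveyor's) formula: 2A = Σ (x_i·y_{i+1} − x_{i+1}·y_i), indices taken mod 4.
Σ = (53) + (-90.5) + (12) + (-30) = -55.5
Signed area = Σ/2 = -27.75 (negative ⇒ clockwise traversal).

-27.75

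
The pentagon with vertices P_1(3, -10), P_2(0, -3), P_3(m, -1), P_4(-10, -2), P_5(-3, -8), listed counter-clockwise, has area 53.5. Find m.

The doubled signed area Σ (x_i y_{i+1} − x_{i+1} y_i) is linear in m.
With m=0 it equals 109; the coefficient of m is 1 (from the two edges through P_3).
So 1·m + 109 = 2·53.5 = 107 ⇒ m = -2.

-2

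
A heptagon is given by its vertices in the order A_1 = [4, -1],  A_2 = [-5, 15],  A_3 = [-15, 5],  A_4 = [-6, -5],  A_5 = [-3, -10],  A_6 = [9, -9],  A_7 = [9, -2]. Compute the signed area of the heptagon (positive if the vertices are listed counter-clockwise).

292

Σ = (55) + (200) + (105) + (45) + (117) + (63) + (-1) = 584
Signed area = Σ/2 = 292 (positive ⇒ counter-clockwise traversal).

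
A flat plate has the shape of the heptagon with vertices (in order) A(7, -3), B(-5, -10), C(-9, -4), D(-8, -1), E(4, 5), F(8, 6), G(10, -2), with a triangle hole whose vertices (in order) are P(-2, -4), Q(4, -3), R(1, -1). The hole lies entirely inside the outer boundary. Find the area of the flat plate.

Outer boundary:
Σ = (-85) + (-70) + (-23) + (-36) + (-16) + (-76) + (-16) = -322
Area = |Σ|/2 = 161.
Hole:
Cross-terms: 22, -1, -6  ⇒  Σ = 15
Area = |Σ|/2 = 7.5.
Net area = 161 − 7.5 = 153.5.

153.5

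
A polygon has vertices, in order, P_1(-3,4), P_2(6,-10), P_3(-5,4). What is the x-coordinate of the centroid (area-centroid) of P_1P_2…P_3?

-2/3

Apply the shoelace formula. First the cross-terms c_i = x_i·y_{i+1} − x_{i+1}·y_i:
  6, -26, -8  ⇒  2A = -28, A = -14.
Then Σ (x_i + x_{i+1})·c_i = 56, so x̄ = 56 / (6·(-14)) = -2/3.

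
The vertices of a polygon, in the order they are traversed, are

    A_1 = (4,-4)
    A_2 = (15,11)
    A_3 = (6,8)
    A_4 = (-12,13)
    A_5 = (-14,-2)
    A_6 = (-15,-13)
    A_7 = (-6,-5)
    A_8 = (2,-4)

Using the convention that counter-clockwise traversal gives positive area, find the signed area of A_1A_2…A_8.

A_1→A_2: (4)(11) − (15)(-4) = 104
A_2→A_3: (15)(8) − (6)(11) = 54
A_3→A_4: (6)(13) − (-12)(8) = 174
A_4→A_5: (-12)(-2) − (-14)(13) = 206
A_5→A_6: (-14)(-13) − (-15)(-2) = 152
A_6→A_7: (-15)(-5) − (-6)(-13) = -3
A_7→A_8: (-6)(-4) − (2)(-5) = 34
A_8→A_1: (2)(-4) − (4)(-4) = 8
Σ = 729
Signed area = Σ/2 = 364.5 (positive ⇒ counter-clockwise traversal).

364.5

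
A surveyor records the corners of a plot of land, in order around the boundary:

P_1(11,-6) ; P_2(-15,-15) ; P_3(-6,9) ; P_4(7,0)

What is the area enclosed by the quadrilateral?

P_1→P_2: (11)(-15) − (-15)(-6) = -255
P_2→P_3: (-15)(9) − (-6)(-15) = -225
P_3→P_4: (-6)(0) − (7)(9) = -63
P_4→P_1: (7)(-6) − (11)(0) = -42
Σ = -585
Area = |Σ|/2 = 292.5.

292.5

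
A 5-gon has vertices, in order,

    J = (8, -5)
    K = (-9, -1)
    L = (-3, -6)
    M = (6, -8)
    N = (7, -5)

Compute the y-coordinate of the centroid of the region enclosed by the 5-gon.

-1267/267

Apply the shoelace formula. First the cross-terms c_i = x_i·y_{i+1} − x_{i+1}·y_i:
  -53, 51, 60, 26, 5  ⇒  2A = 89, A = 44.5.
Then Σ (y_i + y_{i+1})·c_i = -1267, so ȳ = -1267 / (6·44.5) = -1267/267.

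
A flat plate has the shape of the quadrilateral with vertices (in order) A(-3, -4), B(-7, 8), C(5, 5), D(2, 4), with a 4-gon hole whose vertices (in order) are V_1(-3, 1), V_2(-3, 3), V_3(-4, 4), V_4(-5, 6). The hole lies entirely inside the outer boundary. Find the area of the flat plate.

55

Outer boundary:
Cross-terms: -52, -75, 10, 4  ⇒  Σ = -113
Area = |Σ|/2 = 56.5.
Hole:
Cross-terms: -6, 0, -4, 13  ⇒  Σ = 3
Area = |Σ|/2 = 1.5.
Net area = 56.5 − 1.5 = 55.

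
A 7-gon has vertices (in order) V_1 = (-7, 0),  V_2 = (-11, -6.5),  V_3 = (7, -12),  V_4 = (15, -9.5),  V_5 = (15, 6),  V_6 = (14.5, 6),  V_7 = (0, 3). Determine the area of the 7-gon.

Apply the shoelace formula: 2A = Σ (x_i·y_{i+1} − x_{i+1}·y_i), indices taken mod 7.
Σ = (45.5) + (177.5) + (113.5) + (232.5) + (3) + (43.5) + (21) = 636.5
Area = |Σ|/2 = 318.25.

318.25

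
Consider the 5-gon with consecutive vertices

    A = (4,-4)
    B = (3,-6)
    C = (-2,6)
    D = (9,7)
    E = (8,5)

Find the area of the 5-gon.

68.5

Σ = (-12) + (6) + (-68) + (-11) + (-52) = -137
Area = |Σ|/2 = 68.5.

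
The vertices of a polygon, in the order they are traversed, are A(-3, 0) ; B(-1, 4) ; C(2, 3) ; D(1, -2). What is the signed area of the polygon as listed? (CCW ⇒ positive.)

-18

Cross-terms: -12, -11, -7, -6  ⇒  Σ = -36
Signed area = Σ/2 = -18 (negative ⇒ clockwise traversal).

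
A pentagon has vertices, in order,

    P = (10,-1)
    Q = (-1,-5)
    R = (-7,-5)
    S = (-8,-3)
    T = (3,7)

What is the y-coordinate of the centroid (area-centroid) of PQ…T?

Apply the shoelace (surveyor's) formula. First the cross-terms c_i = x_i·y_{i+1} − x_{i+1}·y_i:
  -51, -30, -19, -47, -73  ⇒  2A = -220, A = -110.
Then Σ (y_i + y_{i+1})·c_i = 132, so ȳ = 132 / (6·(-110)) = -0.2.

-0.2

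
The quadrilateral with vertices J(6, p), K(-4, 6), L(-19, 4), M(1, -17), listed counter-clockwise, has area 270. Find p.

The doubled signed area Σ (x_i y_{i+1} − x_{i+1} y_i) is linear in p.
With p=0 it equals 555; the coefficient of p is 5 (from the two edges through J).
So 5·p + 555 = 2·270 = 540 ⇒ p = -3.

-3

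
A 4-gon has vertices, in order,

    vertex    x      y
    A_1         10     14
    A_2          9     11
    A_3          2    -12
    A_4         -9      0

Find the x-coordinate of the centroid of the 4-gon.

92/95

Apply the shoelace formula. First the cross-terms c_i = x_i·y_{i+1} − x_{i+1}·y_i:
  -16, -130, -108, -126  ⇒  2A = -380, A = -190.
Then Σ (x_i + x_{i+1})·c_i = -1104, so x̄ = -1104 / (6·(-190)) = 92/95.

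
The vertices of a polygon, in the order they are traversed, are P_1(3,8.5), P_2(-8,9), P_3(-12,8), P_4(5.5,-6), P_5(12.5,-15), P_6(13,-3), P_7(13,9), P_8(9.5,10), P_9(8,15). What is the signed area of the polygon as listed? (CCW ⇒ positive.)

Σ = (95) + (44) + (28) + (-7.5) + (157.5) + (156) + (44.5) + (62.5) + (23) = 603
Signed area = Σ/2 = 301.5 (positive ⇒ counter-clockwise traversal).

301.5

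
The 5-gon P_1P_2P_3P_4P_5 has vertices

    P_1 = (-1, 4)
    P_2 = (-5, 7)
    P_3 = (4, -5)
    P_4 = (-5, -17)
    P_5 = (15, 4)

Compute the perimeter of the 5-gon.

|P_1P_2| = √((-4)² + (3)²) = √25 = 5
|P_2P_3| = √((9)² + (-12)²) = √225 = 15
|P_3P_4| = √((-9)² + (-12)²) = √225 = 15
|P_4P_5| = √((20)² + (21)²) = √841 = 29
|P_5P_1| = √((-16)² + (0)²) = √256 = 16
Perimeter = 5 + 15 + 15 + 29 + 16 = 80.

80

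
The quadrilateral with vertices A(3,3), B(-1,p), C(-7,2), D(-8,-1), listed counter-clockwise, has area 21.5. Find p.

Write out the shoelace sum; only the two edges meeting at B involve p:
2·Area = [(3·p − (-1)·3) + ((-1)·2 − (-7)·p)] + 2
       = 10·p + 3 = 43
⇒ p = 4.

4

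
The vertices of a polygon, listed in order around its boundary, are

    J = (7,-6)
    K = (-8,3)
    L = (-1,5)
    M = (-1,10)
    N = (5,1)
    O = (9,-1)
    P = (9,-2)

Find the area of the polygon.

91.5

Cross-terms: -27, -37, -5, -51, -14, -9, -40  ⇒  Σ = -183
Area = |Σ|/2 = 91.5.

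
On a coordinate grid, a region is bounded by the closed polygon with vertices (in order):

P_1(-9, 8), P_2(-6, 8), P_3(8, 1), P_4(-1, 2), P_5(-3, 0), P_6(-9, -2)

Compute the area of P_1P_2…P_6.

77.5

Apply the surveyor's formula: 2A = Σ (x_i·y_{i+1} − x_{i+1}·y_i), indices taken mod 6.
Cross-terms: -24, -70, 17, 6, 6, -90  ⇒  Σ = -155
Area = |Σ|/2 = 77.5.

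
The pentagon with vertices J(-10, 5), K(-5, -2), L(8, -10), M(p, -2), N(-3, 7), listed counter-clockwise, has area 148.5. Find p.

Write out the shoelace sum; only the two edges meeting at M involve p:
2·Area = [(8·(-2) − p·(-10)) + (p·7 − (-3)·(-2))] + 166
       = 17·p + 144 = 297
⇒ p = 9.

9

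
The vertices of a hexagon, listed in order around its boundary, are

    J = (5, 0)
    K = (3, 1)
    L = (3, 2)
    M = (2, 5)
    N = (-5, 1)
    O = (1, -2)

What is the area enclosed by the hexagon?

32.5

Apply the surveyor's formula: 2A = Σ (x_i·y_{i+1} − x_{i+1}·y_i), indices taken mod 6.
Σ = (5) + (3) + (11) + (27) + (9) + (10) = 65
Area = |Σ|/2 = 32.5.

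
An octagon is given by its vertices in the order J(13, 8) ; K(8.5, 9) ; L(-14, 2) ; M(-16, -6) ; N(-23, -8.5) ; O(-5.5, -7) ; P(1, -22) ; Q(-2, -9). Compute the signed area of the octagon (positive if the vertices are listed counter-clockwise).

298.125

Apply the surveyor's formula: 2A = Σ (x_i·y_{i+1} − x_{i+1}·y_i), indices taken mod 8.
Σ = (49) + (143) + (116) + (-2) + (114.25) + (128) + (-53) + (101) = 596.25
Signed area = Σ/2 = 298.125 (positive ⇒ counter-clockwise traversal).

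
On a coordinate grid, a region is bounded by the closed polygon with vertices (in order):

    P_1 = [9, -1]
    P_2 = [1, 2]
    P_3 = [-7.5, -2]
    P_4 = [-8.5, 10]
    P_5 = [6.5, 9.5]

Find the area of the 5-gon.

Apply Gauss's area formula: 2A = Σ (x_i·y_{i+1} − x_{i+1}·y_i), indices taken mod 5.
Σ = (19) + (13) + (-92) + (-145.75) + (-92) = -297.75
Area = |Σ|/2 = 148.875.

148.875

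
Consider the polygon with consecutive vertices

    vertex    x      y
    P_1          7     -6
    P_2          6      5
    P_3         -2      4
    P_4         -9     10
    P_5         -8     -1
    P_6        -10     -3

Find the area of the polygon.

152.5

Apply the surveyor's formula: 2A = Σ (x_i·y_{i+1} − x_{i+1}·y_i), indices taken mod 6.
Σ = (71) + (34) + (16) + (89) + (14) + (81) = 305
Area = |Σ|/2 = 152.5.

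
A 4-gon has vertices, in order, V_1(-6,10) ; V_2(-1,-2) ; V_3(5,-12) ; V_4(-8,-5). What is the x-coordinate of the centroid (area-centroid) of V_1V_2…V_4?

-167/51

Apply the shoelace (surveyor's) formula. First the cross-terms c_i = x_i·y_{i+1} − x_{i+1}·y_i:
  22, 22, -121, -110  ⇒  2A = -187, A = -93.5.
Then Σ (x_i + x_{i+1})·c_i = 1837, so x̄ = 1837 / (6·(-93.5)) = -167/51.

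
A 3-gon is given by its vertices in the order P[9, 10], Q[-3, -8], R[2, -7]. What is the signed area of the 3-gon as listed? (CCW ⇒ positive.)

Apply the shoelace formula: 2A = Σ (x_i·y_{i+1} − x_{i+1}·y_i), indices taken mod 3.
Cross-terms: -42, 37, 83  ⇒  Σ = 78
Signed area = Σ/2 = 39 (positive ⇒ counter-clockwise traversal).

39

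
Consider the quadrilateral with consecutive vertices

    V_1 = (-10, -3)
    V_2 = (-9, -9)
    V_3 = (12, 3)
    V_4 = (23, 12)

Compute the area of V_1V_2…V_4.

135

Apply the shoelace (surveyor's) formula: 2A = Σ (x_i·y_{i+1} − x_{i+1}·y_i), indices taken mod 4.
Cross-terms: 63, 81, 75, 51  ⇒  Σ = 270
Area = |Σ|/2 = 135.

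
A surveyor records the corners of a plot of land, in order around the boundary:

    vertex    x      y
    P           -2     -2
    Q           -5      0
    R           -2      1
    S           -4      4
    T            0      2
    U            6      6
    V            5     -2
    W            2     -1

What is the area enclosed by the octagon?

44

Apply the surveyor's formula: 2A = Σ (x_i·y_{i+1} − x_{i+1}·y_i), indices taken mod 8.
Σ = (-10) + (-5) + (-4) + (-8) + (-12) + (-42) + (-1) + (-6) = -88
Area = |Σ|/2 = 44.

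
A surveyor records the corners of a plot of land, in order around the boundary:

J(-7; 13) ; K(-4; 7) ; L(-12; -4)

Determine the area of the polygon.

40.5

Apply Gauss's area formula: 2A = Σ (x_i·y_{i+1} − x_{i+1}·y_i), indices taken mod 3.
Σ = (3) + (100) + (-184) = -81
Area = |Σ|/2 = 40.5.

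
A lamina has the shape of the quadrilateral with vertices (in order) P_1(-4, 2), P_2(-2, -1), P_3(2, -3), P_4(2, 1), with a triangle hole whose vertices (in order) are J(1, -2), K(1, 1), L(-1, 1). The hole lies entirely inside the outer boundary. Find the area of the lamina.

Outer boundary:
Apply the surveyor's formula: 2A = Σ (x_i·y_{i+1} − x_{i+1}·y_i), indices taken mod 4.
Σ = (8) + (8) + (8) + (8) = 32
Area = |Σ|/2 = 16.
Hole:
Σ = (3) + (2) + (1) = 6
Area = |Σ|/2 = 3.
Net area = 16 − 3 = 13.

13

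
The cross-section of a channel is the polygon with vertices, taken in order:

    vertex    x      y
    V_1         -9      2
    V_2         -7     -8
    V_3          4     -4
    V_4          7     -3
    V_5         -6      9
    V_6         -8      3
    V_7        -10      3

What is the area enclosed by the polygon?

137

Apply the shoelace formula: 2A = Σ (x_i·y_{i+1} − x_{i+1}·y_i), indices taken mod 7.
V_1→V_2: (-9)(-8) − (-7)(2) = 86
V_2→V_3: (-7)(-4) − (4)(-8) = 60
V_3→V_4: (4)(-3) − (7)(-4) = 16
V_4→V_5: (7)(9) − (-6)(-3) = 45
V_5→V_6: (-6)(3) − (-8)(9) = 54
V_6→V_7: (-8)(3) − (-10)(3) = 6
V_7→V_1: (-10)(2) − (-9)(3) = 7
Σ = 274
Area = |Σ|/2 = 137.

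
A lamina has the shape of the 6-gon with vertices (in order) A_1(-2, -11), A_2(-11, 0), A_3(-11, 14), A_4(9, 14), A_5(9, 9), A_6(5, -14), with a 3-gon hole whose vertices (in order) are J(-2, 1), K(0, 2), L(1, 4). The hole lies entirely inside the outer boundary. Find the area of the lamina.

425.5

Outer boundary:
Apply the surveyor's formula: 2A = Σ (x_i·y_{i+1} − x_{i+1}·y_i), indices taken mod 6.
Cross-terms: -121, -154, -280, -45, -171, -83  ⇒  Σ = -854
Area = |Σ|/2 = 427.
Hole:
Cross-terms: -4, -2, 9  ⇒  Σ = 3
Area = |Σ|/2 = 1.5.
Net area = 427 − 1.5 = 425.5.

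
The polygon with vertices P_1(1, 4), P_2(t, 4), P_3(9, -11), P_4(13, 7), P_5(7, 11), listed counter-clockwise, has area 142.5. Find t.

Write out the shoelace sum; only the two edges meeting at P_2 involve t:
2·Area = [(1·4 − t·4) + (t·(-11) − 9·4)] + 317
       = -15·t + 285 = 285
⇒ t = 0.

0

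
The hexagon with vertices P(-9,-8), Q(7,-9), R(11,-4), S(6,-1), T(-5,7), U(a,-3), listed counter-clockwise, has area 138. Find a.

-2

Write out the shoelace sum; only the two edges meeting at U involve a:
2·Area = [((-5)·(-3) − a·7) + (a·(-8) − (-9)·(-3))] + 258
       = -15·a + 246 = 276
⇒ a = -2.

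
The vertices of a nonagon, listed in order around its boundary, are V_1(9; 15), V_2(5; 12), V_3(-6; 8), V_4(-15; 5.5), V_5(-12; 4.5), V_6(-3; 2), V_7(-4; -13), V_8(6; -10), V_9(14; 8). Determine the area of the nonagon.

355.5

Apply Gauss's area formula: 2A = Σ (x_i·y_{i+1} − x_{i+1}·y_i), indices taken mod 9.
Σ = (33) + (112) + (87) + (-1.5) + (-10.5) + (47) + (118) + (188) + (138) = 711
Area = |Σ|/2 = 355.5.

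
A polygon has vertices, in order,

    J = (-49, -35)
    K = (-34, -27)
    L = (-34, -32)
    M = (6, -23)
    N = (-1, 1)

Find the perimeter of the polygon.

148

|JK| = √((15)² + (8)²) = √289 = 17
|KL| = √((0)² + (-5)²) = √25 = 5
|LM| = √((40)² + (9)²) = √1681 = 41
|MN| = √((-7)² + (24)²) = √625 = 25
|NJ| = √((-48)² + (-36)²) = √3600 = 60
Perimeter = 17 + 5 + 41 + 25 + 60 = 148.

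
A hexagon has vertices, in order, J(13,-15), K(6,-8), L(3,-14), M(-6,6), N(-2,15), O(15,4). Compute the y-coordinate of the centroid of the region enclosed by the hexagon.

Apply the shoelace (surveyor's) formula. First the cross-terms c_i = x_i·y_{i+1} − x_{i+1}·y_i:
  -14, -60, -66, -78, -233, -277  ⇒  2A = -728, A = -364.
Then Σ (y_i + y_{i+1})·c_i = -848, so ȳ = -848 / (6·(-364)) = 106/273.

106/273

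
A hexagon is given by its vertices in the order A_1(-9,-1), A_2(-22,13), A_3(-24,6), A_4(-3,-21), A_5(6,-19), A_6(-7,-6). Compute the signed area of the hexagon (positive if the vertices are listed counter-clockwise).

Σ = (-139) + (180) + (522) + (183) + (-169) + (-47) = 530
Signed area = Σ/2 = 265 (positive ⇒ counter-clockwise traversal).

265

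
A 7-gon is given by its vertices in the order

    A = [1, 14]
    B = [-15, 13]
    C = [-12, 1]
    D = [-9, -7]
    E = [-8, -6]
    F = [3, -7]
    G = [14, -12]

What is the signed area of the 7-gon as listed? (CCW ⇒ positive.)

399.5

Apply the surveyor's formula: 2A = Σ (x_i·y_{i+1} − x_{i+1}·y_i), indices taken mod 7.
A→B: (1)(13) − (-15)(14) = 223
B→C: (-15)(1) − (-12)(13) = 141
C→D: (-12)(-7) − (-9)(1) = 93
D→E: (-9)(-6) − (-8)(-7) = -2
E→F: (-8)(-7) − (3)(-6) = 74
F→G: (3)(-12) − (14)(-7) = 62
G→A: (14)(14) − (1)(-12) = 208
Σ = 799
Signed area = Σ/2 = 399.5 (positive ⇒ counter-clockwise traversal).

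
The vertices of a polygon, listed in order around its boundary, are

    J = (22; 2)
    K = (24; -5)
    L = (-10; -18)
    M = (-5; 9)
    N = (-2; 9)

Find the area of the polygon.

524.5

Σ = (-158) + (-482) + (-180) + (-27) + (-202) = -1049
Area = |Σ|/2 = 524.5.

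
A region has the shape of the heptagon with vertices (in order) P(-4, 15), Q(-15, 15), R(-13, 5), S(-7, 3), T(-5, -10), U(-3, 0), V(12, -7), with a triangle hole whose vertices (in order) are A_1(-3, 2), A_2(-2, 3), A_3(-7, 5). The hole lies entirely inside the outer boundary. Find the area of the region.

Outer boundary:
Apply Gauss's area formula: 2A = Σ (x_i·y_{i+1} − x_{i+1}·y_i), indices taken mod 7.
Σ = (165) + (120) + (-4) + (85) + (-30) + (21) + (152) = 509
Area = |Σ|/2 = 254.5.
Hole:
Apply Gauss's area formula: 2A = Σ (x_i·y_{i+1} − x_{i+1}·y_i), indices taken mod 3.
Σ = (-5) + (11) + (1) = 7
Area = |Σ|/2 = 3.5.
Net area = 254.5 − 3.5 = 251.

251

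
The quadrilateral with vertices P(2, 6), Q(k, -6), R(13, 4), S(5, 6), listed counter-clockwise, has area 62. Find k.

The doubled signed area Σ (x_i y_{i+1} − x_{i+1} y_i) is linear in k.
With k=0 it equals 142; the coefficient of k is -2 (from the two edges through Q).
So -2·k + 142 = 2·62 = 124 ⇒ k = 9.

9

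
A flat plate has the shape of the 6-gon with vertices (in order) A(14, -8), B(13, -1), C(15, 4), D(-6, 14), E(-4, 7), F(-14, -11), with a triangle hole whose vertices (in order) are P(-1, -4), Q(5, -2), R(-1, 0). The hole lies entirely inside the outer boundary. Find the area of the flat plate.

Outer boundary:
Apply the shoelace (surveyor's) formula: 2A = Σ (x_i·y_{i+1} − x_{i+1}·y_i), indices taken mod 6.
Σ = (90) + (67) + (234) + (14) + (142) + (266) = 813
Area = |Σ|/2 = 406.5.
Hole:
Σ = (22) + (-2) + (4) = 24
Area = |Σ|/2 = 12.
Net area = 406.5 − 12 = 394.5.

394.5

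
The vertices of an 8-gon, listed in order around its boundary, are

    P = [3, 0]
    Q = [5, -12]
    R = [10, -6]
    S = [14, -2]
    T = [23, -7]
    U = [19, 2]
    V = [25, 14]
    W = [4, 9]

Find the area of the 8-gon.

301.5

Apply the shoelace formula: 2A = Σ (x_i·y_{i+1} − x_{i+1}·y_i), indices taken mod 8.
Σ = (-36) + (90) + (64) + (-52) + (179) + (216) + (169) + (-27) = 603
Area = |Σ|/2 = 301.5.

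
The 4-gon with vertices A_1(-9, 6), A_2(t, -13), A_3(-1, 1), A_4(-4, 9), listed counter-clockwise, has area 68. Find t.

Write out the shoelace sum; only the two edges meeting at A_2 involve t:
2·Area = [((-9)·(-13) − t·6) + (t·1 − (-1)·(-13))] + 52
       = -5·t + 156 = 136
⇒ t = 4.

4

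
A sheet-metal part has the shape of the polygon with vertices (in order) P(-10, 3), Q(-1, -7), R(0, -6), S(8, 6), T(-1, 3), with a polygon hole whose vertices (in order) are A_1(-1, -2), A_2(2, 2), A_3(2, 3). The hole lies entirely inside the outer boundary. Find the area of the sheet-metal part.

90.5

Outer boundary:
Apply Gauss's area formula: 2A = Σ (x_i·y_{i+1} − x_{i+1}·y_i), indices taken mod 5.
Σ = (73) + (6) + (48) + (30) + (27) = 184
Area = |Σ|/2 = 92.
Hole:
Apply Gauss's area formula: 2A = Σ (x_i·y_{i+1} − x_{i+1}·y_i), indices taken mod 3.
Σ = (2) + (2) + (-1) = 3
Area = |Σ|/2 = 1.5.
Net area = 92 − 1.5 = 90.5.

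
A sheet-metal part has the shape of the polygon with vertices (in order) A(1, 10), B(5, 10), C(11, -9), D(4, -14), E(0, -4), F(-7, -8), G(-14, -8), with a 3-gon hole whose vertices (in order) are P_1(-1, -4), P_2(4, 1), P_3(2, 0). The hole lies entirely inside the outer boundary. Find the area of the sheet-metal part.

270

Outer boundary:
Σ = (-40) + (-155) + (-118) + (-16) + (-28) + (-56) + (-132) = -545
Area = |Σ|/2 = 272.5.
Hole:
Apply the surveyor's formula: 2A = Σ (x_i·y_{i+1} − x_{i+1}·y_i), indices taken mod 3.
Σ = (15) + (-2) + (-8) = 5
Area = |Σ|/2 = 2.5.
Net area = 272.5 − 2.5 = 270.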